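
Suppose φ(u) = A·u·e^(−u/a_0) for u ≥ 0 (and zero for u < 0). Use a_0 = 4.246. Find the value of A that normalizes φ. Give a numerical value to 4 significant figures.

Require ∫ |φ|² du = 1 over the whole domain.
The integral (without the A² prefactor) comes out to a_0^3/4.
With a_0 = 4.246: A² = 0.052254 and A = 0.22859.

A ≈ 0.2286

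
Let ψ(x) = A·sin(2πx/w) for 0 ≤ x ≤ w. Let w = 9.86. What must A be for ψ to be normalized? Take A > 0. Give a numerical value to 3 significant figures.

We need A² ∫|f|² dx = 1, taking the integral from 0 to w.
Using sin²θ = (1 − cos 2θ)/2, carrying out the integral gives A² · w/2.
So A² = (w/2)^(−1).
Substituting w = 9.86 gives A² = 0.2028, so A = 0.4504.

A ≈ 0.450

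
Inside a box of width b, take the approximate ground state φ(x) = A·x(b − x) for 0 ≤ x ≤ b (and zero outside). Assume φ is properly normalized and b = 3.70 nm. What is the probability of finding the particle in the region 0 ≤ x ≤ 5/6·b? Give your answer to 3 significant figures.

|φ|² is the probability density, so P = ∫_{0}^{5/6·b} |φ|² dx.
The normalization integral ∫|φ|²dx over the whole domain equals b^5/30·A², and A² cancels in the ratio.
In terms of u = x/b (A² and the length scale cancel between numerator and denominator), P = [∫_{0}^{5/6} u^2·(1 - u)^2 du] / [∫_{0}^{1} u^2·(1 - u)^2 du].
Using ∫ u^2·(1 - u)^2 du = u^3·(6·u^2 - 15·u + 10)/30, the numerator is 125/3888 and the denominator is 1/30.
This works out to P = 625/648.

P ≈ 0.965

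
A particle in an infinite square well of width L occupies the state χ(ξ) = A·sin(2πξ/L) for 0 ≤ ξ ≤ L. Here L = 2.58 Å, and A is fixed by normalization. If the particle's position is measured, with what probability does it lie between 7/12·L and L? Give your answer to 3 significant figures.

The probability is P = ∫ |χ|² dξ over [7/12·L, L].
The normalization integral ∫|χ|²dξ over the whole domain equals L/2·A², and A² cancels in the ratio.
In terms of u = ξ/L (A² and the length scale cancel between numerator and denominator), P = [∫_{7/12}^{1} sin(2·π·u)^2 du] / [∫_{0}^{1} sin(2·π·u)^2 du].
An antiderivative of sin(2·π·u)^2 is u/2 - sin(4·π·u)/(8·π); evaluating from 7/12 to 1 gives √(3)/(16·π) + 5/24, while the full integral is 1/2.
Taking the ratio, P = √(3)/(8·π) + 5/12.

P ≈ 0.486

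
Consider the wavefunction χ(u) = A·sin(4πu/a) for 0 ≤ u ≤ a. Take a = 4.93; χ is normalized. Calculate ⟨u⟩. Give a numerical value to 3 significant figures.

⟨u⟩ ≈ 2.47

By definition ⟨u⟩ = ∫ u |χ(u)|² du.
With ∫₀^a sin²(nπu/a) du = a/2, the ratio of the moment integral to the normalization integral gives ⟨u⟩ = a/2.
Putting a = 4.93 gives 2.465.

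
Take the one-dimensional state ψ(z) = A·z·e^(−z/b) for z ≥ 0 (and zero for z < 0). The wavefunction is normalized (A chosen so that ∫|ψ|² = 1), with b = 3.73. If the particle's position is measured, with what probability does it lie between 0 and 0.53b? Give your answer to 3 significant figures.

The probability is P = ∫ |ψ|² dz over [0, 0.53b].
Since A² = 1/(b^3/4), this is the region integral divided by the full normalization integral.
In terms of u = z/b (A² and the length scale cancel between numerator and denominator), P = [∫_{0}^{0.53} u^2·e^(-2·u) du] / [∫_{0}^{∞} u^2·e^(-2·u) du].
An antiderivative of u^2·e^(-2·u) is -(2·u^2 + 2·u + 1)·e^(-2·u)/4; evaluating from 0 to 0.53 gives ≈ 0.022916, while the full integral is 1/4.
The result is P = 0.09166.

P ≈ 0.0917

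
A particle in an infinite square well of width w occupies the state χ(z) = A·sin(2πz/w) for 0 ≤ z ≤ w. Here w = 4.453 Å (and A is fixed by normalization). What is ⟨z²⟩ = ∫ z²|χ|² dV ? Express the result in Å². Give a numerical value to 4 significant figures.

⟨z^2⟩ ≈ 6.359 Å^2

The expectation value is the |χ|²-weighted average of z^2: ∫ z^2|χ|² dz.
Using sin²θ = (1 − cos 2θ)/2, evaluating both integrals, ⟨z²⟩ = -w^2/(8·π^2) + w^2/3.
With w = 4.453, ⟨z^2⟩ = 6.3586.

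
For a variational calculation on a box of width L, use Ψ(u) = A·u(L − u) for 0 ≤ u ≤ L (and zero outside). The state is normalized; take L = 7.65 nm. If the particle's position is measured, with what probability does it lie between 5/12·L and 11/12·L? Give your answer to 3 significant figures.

P ≈ 0.648

The probability is P = ∫ |Ψ|² du over [5/12·L, 11/12·L].
With A² fixed by ∫|Ψ|² = 1, i.e. A² = (L^5/30)^(−1), substitute and integrate.
In terms of t = u/L (A² and the length scale cancel between numerator and denominator), P = [∫_{5/12}^{11/12} t^2·(1 - t)^2 dt] / [∫_{0}^{1} t^2·(1 - t)^2 dt].
With ∫ t^2·(1 - t)^2 dt = t^3·(6·t^2 - 15·t + 10)/30 + C, the region integral is ≈ 0.021610 and the full one is 1/30.
Taking the ratio, P = 4481/6912.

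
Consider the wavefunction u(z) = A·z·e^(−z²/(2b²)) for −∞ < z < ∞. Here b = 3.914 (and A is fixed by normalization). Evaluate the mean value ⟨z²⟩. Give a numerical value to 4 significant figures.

The expectation value is the |u|²-weighted average of z^2: ∫ z^2|u|² dz.
Using the Gaussian integral ∫_{−∞}^{∞} e^(−αz²) dz = √(π/α), the ratio of the moment integral to the normalization integral gives ⟨z²⟩ = 3·b^2/2.
Putting b = 3.914 gives 22.979.

⟨z^2⟩ ≈ 22.98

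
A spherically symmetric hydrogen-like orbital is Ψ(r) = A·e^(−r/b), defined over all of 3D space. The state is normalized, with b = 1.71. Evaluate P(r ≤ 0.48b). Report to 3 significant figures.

P ≈ 0.0731

Integrate the radial probability density 4πr²|Ψ|² over r ≤ 0.48b.
A² is fixed by ∫₀^∞ 4πr²|Ψ|² dr = 1, i.e. A² = (π·b^3)^(−1).
Let u = r/b; then A², 4π and the length scale all cancel, so P = ∫_{0}^{0.48} u^2·e^(-2·u) du ÷ ∫_{0}^{∞} u^2·e^(-2·u) du.
With ∫ u^2·e^(-2·u) du = -(2·u^2 + 2·u + 1)·e^(-2·u)/4 + C, the region integral is 1/4 - 1513·e^(-24/25)/2500 and the full one is 1/4.
This evaluates to P = 0.07309.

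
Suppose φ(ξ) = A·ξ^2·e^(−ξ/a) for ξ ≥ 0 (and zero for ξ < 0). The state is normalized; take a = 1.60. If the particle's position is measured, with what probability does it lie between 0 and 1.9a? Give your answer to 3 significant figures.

The probability is P = ∫ |φ|² dξ over [0, 1.9a].
Since A² = 1/(3·a^5/4), this is the region integral divided by the full normalization integral.
In terms of u = ξ/a (A² and the length scale cancel between numerator and denominator), P = [∫_{0}^{1.9} u^4·e^(-2·u) du] / [∫_{0}^{∞} u^4·e^(-2·u) du].
An antiderivative of u^4·e^(-2·u) is -(u^4/2 + u^3 + 3·u^2/2 + 3·u/2 + 3/4)·e^(-2·u); evaluating from 0 to 1.9 gives ≈ 0.24912, while the full integral is 3/4.
The result is P = 0.3322.

P ≈ 0.332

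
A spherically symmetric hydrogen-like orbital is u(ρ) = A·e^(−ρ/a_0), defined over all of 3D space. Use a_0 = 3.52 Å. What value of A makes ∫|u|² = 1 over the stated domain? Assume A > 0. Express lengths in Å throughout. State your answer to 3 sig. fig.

We need A² ∫|f|² 4πρ² dρ = 1, taking the integral from 0 to ∞.
Recall ∫₀^∞ ρ^m e^(−ρ/β) dρ = m!·β^(m+1), the integral (without the A² prefactor) comes out to π·a_0^3.
Plugging in a_0 = 3.52 yields A = 0.08543.

A ≈ 0.0854 Å^(-3/2)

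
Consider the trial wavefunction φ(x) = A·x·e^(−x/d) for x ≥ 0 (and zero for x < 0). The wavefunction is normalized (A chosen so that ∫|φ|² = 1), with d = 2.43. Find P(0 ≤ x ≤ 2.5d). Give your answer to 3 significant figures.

The probability is P = ∫ |φ|² dx over [0, 2.5d].
The normalization integral ∫|φ|²dx over the whole domain equals d^3/4·A², and A² cancels in the ratio.
Substituting u = x/d, A² and the length scale cancel in the ratio: P = ∫_{0}^{2.5} u^2·e^(-2·u) du / ∫_{0}^{∞} u^2·e^(-2·u) du.
An antiderivative of u^2·e^(-2·u) is -(2·u^2 + 2·u + 1)·e^(-2·u)/4; evaluating from 0 to 2.5 gives 1/4 - 37·e^(-5)/8, while the full integral is 1/4.
This works out to P = 0.8753.

P ≈ 0.875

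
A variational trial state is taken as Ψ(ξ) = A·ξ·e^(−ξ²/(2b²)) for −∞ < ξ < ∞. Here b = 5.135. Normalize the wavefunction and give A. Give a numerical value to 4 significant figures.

The normalization condition is ∫|Ψ|² dξ = 1 from −∞ to ∞.
∫|Ψ|² dξ = A²·(√(π)·b^3/2).
So A² = (√(π)·b^3/2)^(−1).
Substituting b = 5.135 gives A² = 0.0083336, so A = 0.091289.

A ≈ 0.09129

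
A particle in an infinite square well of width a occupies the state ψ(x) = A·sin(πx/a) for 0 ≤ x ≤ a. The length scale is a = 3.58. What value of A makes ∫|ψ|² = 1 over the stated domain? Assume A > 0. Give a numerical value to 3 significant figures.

A ≈ 0.747

We need A² ∫|f|² dx = 1, taking the integral from 0 to a.
With ∫₀^a sin²(nπx/a) dx = a/2, the integral (without the A² prefactor) comes out to a/2.
Substituting a = 3.58 gives A² = 0.5587, so A = 0.7474.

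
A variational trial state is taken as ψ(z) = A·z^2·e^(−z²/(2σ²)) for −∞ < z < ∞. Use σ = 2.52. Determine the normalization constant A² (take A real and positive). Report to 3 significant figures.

A^2 ≈ 0.00740

The normalization condition is ∫|ψ|² dz = 1 from −∞ to ∞.
Using the Gaussian integral ∫_{−∞}^{∞} e^(−αz²) dz = √(π/α), with ψ = A·z^2·e^(−z²/(2σ²)), the integral evaluates to A²·[3·√(π)·σ^5/4].
With σ = 2.52: A² = 0.007402 and A = 0.08604.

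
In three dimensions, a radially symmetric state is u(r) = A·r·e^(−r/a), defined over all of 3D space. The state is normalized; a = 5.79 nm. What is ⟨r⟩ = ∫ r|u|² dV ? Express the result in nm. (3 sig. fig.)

⟨r⟩ = ∫ r |u|² 4πr² dr over the full domain.
With ∫₀^∞ r^5 e^(−αr) dr = 5!/α^6, evaluating both integrals, ⟨r⟩ = 5·a/2.
With a = 5.79, ⟨r⟩ = 14.48.

⟨r⟩ ≈ 14.5 nm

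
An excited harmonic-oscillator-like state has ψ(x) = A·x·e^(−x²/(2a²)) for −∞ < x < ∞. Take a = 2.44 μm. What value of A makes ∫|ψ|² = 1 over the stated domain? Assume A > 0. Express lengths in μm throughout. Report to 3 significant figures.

We need A² ∫|f|² dx = 1, taking the integral from −∞ to ∞.
With ∫_{−∞}^{∞} x^(2m) e^(−αx²) dx = (2m−1)!!·√π / (2^m α^(m+1/2)), carrying out the integral gives A² · √(π)·a^3/2.
Plugging in a = 2.44 yields A = 0.2787.

A ≈ 0.279 μm^(-3/2)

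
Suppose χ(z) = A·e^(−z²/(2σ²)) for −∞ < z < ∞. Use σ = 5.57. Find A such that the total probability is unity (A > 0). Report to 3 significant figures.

The normalization condition is ∫|χ|² dz = 1 from −∞ to ∞.
With χ = A·e^(−z²/(2σ²)), the integral evaluates to A²·[√(π)·σ].
Setting this equal to 1 gives A² = 1/(√(π)·σ).
Substituting σ = 5.57 gives A² = 0.1013, so A = 0.3183.

A ≈ 0.318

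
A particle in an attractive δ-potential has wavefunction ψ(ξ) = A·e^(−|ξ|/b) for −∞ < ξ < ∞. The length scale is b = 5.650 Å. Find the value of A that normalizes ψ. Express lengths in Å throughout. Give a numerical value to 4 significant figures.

The normalization condition is ∫|ψ|² dξ = 1 from −∞ to ∞.
Using ∫₀^∞ ξⁿ e^(−αξ) dξ = n!/αⁿ⁺¹, the integral (without the A² prefactor) comes out to b.
So A² = (b)^(−1).
Plugging in b = 5.650 yields A = 0.42070.

A ≈ 0.4207 Å^(-1/2)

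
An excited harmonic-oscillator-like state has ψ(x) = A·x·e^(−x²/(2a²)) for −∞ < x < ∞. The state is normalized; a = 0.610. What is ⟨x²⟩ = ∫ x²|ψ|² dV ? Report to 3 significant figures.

⟨x^2⟩ ≈ 0.558

By definition ⟨x²⟩ = ∫ x^2 |ψ(x)|² dx.
Evaluating both integrals, ⟨x²⟩ = 3·a^2/2.
With a = 0.610, ⟨x^2⟩ = 0.5582.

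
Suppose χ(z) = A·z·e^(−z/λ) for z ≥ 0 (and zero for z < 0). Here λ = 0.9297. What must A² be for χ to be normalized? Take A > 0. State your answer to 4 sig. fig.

We need A² ∫|f|² dz = 1, taking the integral from 0 to ∞.
Carrying out the integral gives A² · λ^3/4.
With λ = 0.9297: A² = 4.9777 and A = 2.2311.

A^2 ≈ 4.978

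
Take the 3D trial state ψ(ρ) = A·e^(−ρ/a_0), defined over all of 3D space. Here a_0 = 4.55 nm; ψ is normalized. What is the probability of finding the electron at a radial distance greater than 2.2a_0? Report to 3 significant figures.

P ≈ 0.185

P = ∫ |ψ|² 4πρ² dρ over ρ > 2.2a_0.
A² is fixed by ∫₀^∞ 4πρ²|ψ|² dρ = 1, i.e. A² = (π·a_0^3)^(−1).
Substituting u = ρ/a_0, A², 4π and the length scale all cancel in the ratio: P = ∫_{2.2}^{∞} u^2·e^(-2·u) du / ∫_{0}^{∞} u^2·e^(-2·u) du.
With ∫ u^2·e^(-2·u) du = -(2·u^2 + 2·u + 1)·e^(-2·u)/4 + C, the region integral is 377·e^(-22/5)/100 and the full one is 1/4.
This evaluates to P = 0.1851.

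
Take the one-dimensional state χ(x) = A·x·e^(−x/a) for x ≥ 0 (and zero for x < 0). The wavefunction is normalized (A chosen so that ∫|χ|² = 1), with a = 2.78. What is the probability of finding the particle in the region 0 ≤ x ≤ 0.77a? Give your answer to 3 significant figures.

|χ|² is the probability density, so P = ∫_{0}^{0.77a} |χ|² dx.
Since A² = 1/(a^3/4), this is the region integral divided by the full normalization integral.
In terms of u = x/a (A² and the length scale cancel between numerator and denominator), P = [∫_{0}^{0.77} u^2·e^(-2·u) du] / [∫_{0}^{∞} u^2·e^(-2·u) du].
An antiderivative of u^2·e^(-2·u) is -(2·u^2 + 2·u + 1)·e^(-2·u)/4; evaluating from 0 to 0.77 gives ≈ 0.050315, while the full integral is 1/4.
Taking the ratio, P = 0.2013.

P ≈ 0.201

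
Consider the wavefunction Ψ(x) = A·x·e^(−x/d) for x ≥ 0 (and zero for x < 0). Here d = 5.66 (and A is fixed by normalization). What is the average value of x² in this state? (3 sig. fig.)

⟨x^2⟩ ≈ 96.1

The expectation value is the |Ψ|²-weighted average of x^2: ∫ x^2|Ψ|² dx.
Using ∫₀^∞ xⁿ e^(−αx) dx = n!/αⁿ⁺¹, evaluating both integrals, ⟨x²⟩ = 3·d^2.
With d = 5.66, ⟨x^2⟩ = 96.11.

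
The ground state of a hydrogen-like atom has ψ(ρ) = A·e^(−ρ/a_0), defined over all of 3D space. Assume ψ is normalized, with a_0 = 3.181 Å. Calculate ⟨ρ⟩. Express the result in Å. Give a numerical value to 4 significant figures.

⟨ρ⟩ ≈ 4.772 Å

The expectation value is the |ψ|²-weighted average of ρ: ∫ ρ|ψ|² 4πρ² dρ.
With ∫₀^∞ ρ^3 e^(−αρ) dρ = 3!/α^4, evaluating both integrals, ⟨ρ⟩ = 3·a_0/2.
With a_0 = 3.181, ⟨ρ⟩ = 4.7715.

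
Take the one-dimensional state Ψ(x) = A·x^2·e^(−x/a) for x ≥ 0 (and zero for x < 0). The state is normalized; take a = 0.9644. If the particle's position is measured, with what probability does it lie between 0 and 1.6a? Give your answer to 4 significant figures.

P = ∫_{0}^{1.6a} |Ψ(x)|² dx.
With A² fixed by ∫|Ψ|² = 1, i.e. A² = (3·a^5/4)^(−1), substitute and integrate.
In terms of u = x/a (A² and the length scale cancel between numerator and denominator), P = [∫_{0}^{1.6} u^4·e^(-2·u) du] / [∫_{0}^{∞} u^4·e^(-2·u) du].
An antiderivative of u^4·e^(-2·u) is -(u^4/2 + u^3 + 3·u^2/2 + 3·u/2 + 3/4)·e^(-2·u); evaluating from 0 to 1.6 gives ≈ 0.164541, while the full integral is 3/4.
This works out to P = 0.21939.

P ≈ 0.2194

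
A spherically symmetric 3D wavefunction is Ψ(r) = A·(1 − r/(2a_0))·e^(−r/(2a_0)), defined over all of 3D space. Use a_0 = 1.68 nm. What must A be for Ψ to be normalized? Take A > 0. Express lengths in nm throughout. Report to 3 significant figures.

A ≈ 0.0916 nm^(-3/2)

Normalization requires ∫|Ψ|² 4πr² dr = 1, integrated from 0 to ∞.
Recall ∫₀^∞ r^m e^(−r/β) dr = m!·β^(m+1), the integral (without the A² prefactor) comes out to 8·π·a_0^3.
So A² = (8·π·a_0^3)^(−1).
With a_0 = 1.68: A² = 0.008391 and A = 0.09160.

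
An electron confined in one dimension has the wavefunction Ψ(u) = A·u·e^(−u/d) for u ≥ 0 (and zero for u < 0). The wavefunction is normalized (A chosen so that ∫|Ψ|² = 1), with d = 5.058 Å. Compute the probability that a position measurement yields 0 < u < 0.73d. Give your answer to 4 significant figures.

|Ψ|² is the probability density, so P = ∫_{0}^{0.73d} |Ψ|² du.
Since A² = 1/(d^3/4), this is the region integral divided by the full normalization integral.
In terms of t = u/d (A² and the length scale cancel between numerator and denominator), P = [∫_{0}^{0.73} t^2·e^(-2·t) dt] / [∫_{0}^{∞} t^2·e^(-2·t) dt].
An antiderivative of t^2·e^(-2·t) is -(2·t^2 + 2·t + 1)·e^(-2·t)/4; evaluating from 0 to 0.73 gives ≈ 0.0452953, while the full integral is 1/4.
Taking the ratio, P = 0.18118.

P ≈ 0.1812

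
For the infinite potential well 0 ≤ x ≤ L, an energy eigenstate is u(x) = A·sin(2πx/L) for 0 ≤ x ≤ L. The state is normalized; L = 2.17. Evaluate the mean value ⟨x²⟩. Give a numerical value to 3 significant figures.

By definition ⟨x²⟩ = ∫ x^2 |u(x)|² dx.
Since the A² factors cancel between numerator and denominator, ⟨x²⟩ = -L^2/(8·π^2) + L^2/3.
With L = 2.17, ⟨x^2⟩ = 1.510.

⟨x^2⟩ ≈ 1.51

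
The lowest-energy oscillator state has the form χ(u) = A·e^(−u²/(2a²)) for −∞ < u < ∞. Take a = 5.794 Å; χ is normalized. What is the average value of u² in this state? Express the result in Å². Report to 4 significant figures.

The expectation value is the |χ|²-weighted average of u^2: ∫ u^2|χ|² du.
Differentiating ∫e^(−αu²) du = √(π/α) under α to get the higher moments, the ratio of the moment integral to the normalization integral gives ⟨u²⟩ = a^2/2.
Putting a = 5.794 gives 16.785.

⟨u^2⟩ ≈ 16.79 Å^2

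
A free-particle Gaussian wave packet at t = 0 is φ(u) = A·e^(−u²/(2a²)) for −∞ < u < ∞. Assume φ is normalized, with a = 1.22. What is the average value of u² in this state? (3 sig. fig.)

⟨u²⟩ = ∫ u^2 |φ|² du over the full domain.
Differentiating ∫e^(−αu²) du = √(π/α) under α to get the higher moments, evaluating both integrals, ⟨u²⟩ = a^2/2.
Putting a = 1.22 gives 0.7442.

⟨u^2⟩ ≈ 0.744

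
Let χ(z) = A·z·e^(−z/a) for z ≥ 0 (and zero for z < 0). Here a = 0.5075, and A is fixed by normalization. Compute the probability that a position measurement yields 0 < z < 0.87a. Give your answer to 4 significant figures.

The probability is P = ∫ |χ|² dz over [0, 0.87a].
Since A² = 1/(a^3/4), this is the region integral divided by the full normalization integral.
Let u = z/a; then A² and the length scale cancel, so P = ∫_{0}^{0.87} u^2·e^(-2·u) du ÷ ∫_{0}^{∞} u^2·e^(-2·u) du.
An antiderivative of u^2·e^(-2·u) is -(2·u^2 + 2·u + 1)·e^(-2·u)/4; evaluating from 0 to 0.87 gives ≈ 0.0633428, while the full integral is 1/4.
This works out to P = 0.25337.

P ≈ 0.2534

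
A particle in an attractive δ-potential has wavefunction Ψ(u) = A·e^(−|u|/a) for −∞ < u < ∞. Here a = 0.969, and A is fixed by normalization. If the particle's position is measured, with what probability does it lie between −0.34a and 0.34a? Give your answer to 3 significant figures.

P = ∫_{−0.34a}^{0.34a} |Ψ(u)|² du.
The normalization integral ∫|Ψ|²du over the whole domain equals a·A², and A² cancels in the ratio.
By symmetry take twice the u ≥ 0 contribution in numerator and denominator; the 2's cancel. Let t = u/a; then A² and the length scale cancel, so P = ∫_{0}^{0.34} e^(-2·t) dt ÷ ∫_{0}^{∞} e^(-2·t) dt.
With ∫ e^(-2·t) dt = -e^(-2·t)/2 + C, the region integral is 1/2 - e^(-17/25)/2 and the full one is 1/2.
Taking the ratio, P = 0.4934.

P ≈ 0.493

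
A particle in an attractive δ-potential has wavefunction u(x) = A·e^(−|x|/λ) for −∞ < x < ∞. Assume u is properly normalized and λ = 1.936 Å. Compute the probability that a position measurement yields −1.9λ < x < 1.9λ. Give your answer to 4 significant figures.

P = ∫_{−1.9λ}^{1.9λ} |u(x)|² dx.
Since A² = 1/(λ), this is the region integral divided by the full normalization integral.
By symmetry take twice the x ≥ 0 contribution in numerator and denominator; the 2's cancel. In terms of t = x/λ (A² and the length scale cancel between numerator and denominator), P = [∫_{0}^{1.9} e^(-2·t) dt] / [∫_{0}^{∞} e^(-2·t) dt].
An antiderivative of e^(-2·t) is -e^(-2·t)/2; evaluating from 0 to 1.9 gives 1/2 - e^(-19/5)/2, while the full integral is 1/2.
This works out to P = 0.97763.

P ≈ 0.9776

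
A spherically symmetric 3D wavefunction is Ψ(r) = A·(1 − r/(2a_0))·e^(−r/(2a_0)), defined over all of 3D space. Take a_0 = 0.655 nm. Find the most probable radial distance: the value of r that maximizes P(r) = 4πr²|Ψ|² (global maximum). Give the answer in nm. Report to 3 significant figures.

r ≈ 3.43 nm

Set d/dr [P(r) = 4πr²|Ψ|²] = 0 and solve for r > 0.
This gives r = a_0·(√(5) + 3).
With a_0 = 0.655, the most probable radial distance is 3.430 nm.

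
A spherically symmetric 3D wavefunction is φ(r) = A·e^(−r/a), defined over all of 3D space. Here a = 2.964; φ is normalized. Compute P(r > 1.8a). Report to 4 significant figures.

P ≈ 0.3027

With dV = 4πr²dr, the probability is ∫|φ|² dV over r > 1.8a.
A² is fixed by ∫₀^∞ 4πr²|φ|² dr = 1, i.e. A² = (π·a^3)^(−1).
Let u = r/a; then A², 4π and the length scale all cancel, so P = ∫_{1.8}^{∞} u^2·e^(-2·u) du ÷ ∫_{0}^{∞} u^2·e^(-2·u) du.
An antiderivative of u^2·e^(-2·u) is -(2·u^2 + 2·u + 1)·e^(-2·u)/4; evaluating from 1.8 to ∞ gives 277·e^(-18/5)/100, while the full integral is 1/4.
The region integral divided by the full integral gives P = 0.30275.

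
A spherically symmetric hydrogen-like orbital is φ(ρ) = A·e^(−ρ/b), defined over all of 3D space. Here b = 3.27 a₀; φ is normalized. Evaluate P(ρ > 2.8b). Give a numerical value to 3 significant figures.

P ≈ 0.0824

Integrate the radial probability density 4πρ²|φ|² over ρ > 2.8b.
Normalization gives A² = 1/(π·b^3).
Substituting u = ρ/b, A², 4π and the length scale all cancel in the ratio: P = ∫_{2.8}^{∞} u^2·e^(-2·u) du / ∫_{0}^{∞} u^2·e^(-2·u) du.
An antiderivative of u^2·e^(-2·u) is -(2·u^2 + 2·u + 1)·e^(-2·u)/4; evaluating from 2.8 to ∞ gives 557·e^(-28/5)/100, while the full integral is 1/4.
Taking the ratio yields P = 0.08239.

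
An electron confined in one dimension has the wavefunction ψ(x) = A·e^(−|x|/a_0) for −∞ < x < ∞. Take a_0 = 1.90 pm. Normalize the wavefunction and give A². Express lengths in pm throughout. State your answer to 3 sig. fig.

A^2 ≈ 0.526 pm^(-1)

Require ∫ |ψ|² dx = 1 over the whole domain.
The integral (without the A² prefactor) comes out to a_0.
So A² = (a_0)^(−1).
With a_0 = 1.90: A² = 0.5263 and A = 0.7255.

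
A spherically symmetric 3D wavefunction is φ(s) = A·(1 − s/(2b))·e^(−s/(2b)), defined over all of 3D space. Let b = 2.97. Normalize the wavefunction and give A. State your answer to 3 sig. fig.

A ≈ 0.0390

Normalization requires ∫|φ|² 4πs² ds = 1, integrated from 0 to ∞.
In 3D with spherical symmetry the volume element is 4πs² ds.
Using ∫₀^∞ sⁿ e^(−αs) ds = n!/αⁿ⁺¹, carrying out the integral gives A² · 8·π·b^3.
So A² = (8·π·b^3)^(−1).
Plugging in b = 2.97 yields A = 0.03897.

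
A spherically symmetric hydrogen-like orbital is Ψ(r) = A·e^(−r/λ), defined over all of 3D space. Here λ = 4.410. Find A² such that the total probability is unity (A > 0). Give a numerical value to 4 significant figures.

A^2 ≈ 0.003711

We need A² ∫|f|² 4πr² dr = 1, taking the integral from 0 to ∞.
∫|Ψ|² 4πr² dr = A²·(π·λ^3).
So A² = (π·λ^3)^(−1).
Substituting λ = 4.410 gives A² = 0.0037114, so A = 0.060921.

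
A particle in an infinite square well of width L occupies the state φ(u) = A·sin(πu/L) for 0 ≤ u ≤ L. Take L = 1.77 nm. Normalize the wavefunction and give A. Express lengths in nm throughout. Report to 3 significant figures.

A ≈ 1.06 nm^(-1/2)

Require ∫ |φ|² du = 1 over the whole domain.
∫|φ|² du = A²·(L/2).
Plugging in L = 1.77 yields A = 1.063.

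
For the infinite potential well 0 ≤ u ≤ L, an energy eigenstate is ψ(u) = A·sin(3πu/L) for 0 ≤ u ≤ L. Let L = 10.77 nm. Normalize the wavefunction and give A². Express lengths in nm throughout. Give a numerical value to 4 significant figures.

A^2 ≈ 0.1857 nm^(-1)

Normalization requires ∫|ψ|² du = 1, integrated from 0 to L.
Using sin²θ = (1 − cos 2θ)/2, ∫|ψ|² du = A²·(L/2).
Hence A² = 1/[L/2].
Substituting L = 10.77 gives A² = 0.18570, so A = 0.43093.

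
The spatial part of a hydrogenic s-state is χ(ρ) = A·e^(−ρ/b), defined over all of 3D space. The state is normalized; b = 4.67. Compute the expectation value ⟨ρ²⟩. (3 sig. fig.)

⟨ρ^2⟩ ≈ 65.4

The expectation value is the |χ|²-weighted average of ρ^2: ∫ ρ^2|χ|² 4πρ² dρ.
Since the A² factors cancel between numerator and denominator, ⟨ρ²⟩ = 3·b^2.
With b = 4.67, ⟨ρ^2⟩ = 65.43.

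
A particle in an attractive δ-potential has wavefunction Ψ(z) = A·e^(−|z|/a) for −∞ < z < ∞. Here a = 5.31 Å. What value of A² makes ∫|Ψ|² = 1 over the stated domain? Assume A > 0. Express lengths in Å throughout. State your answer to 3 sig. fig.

We need A² ∫|f|² dz = 1, taking the integral from −∞ to ∞.
Carrying out the integral gives A² · a.
With a = 5.31: A² = 0.1883 and A = 0.4340.

A^2 ≈ 0.188 Å^(-1)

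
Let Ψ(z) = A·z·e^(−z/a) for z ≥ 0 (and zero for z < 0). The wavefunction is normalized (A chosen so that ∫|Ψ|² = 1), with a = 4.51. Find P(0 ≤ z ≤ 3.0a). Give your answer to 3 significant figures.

The probability is P = ∫ |Ψ|² dz over [0, 3.0a].
With A² fixed by ∫|Ψ|² = 1, i.e. A² = (a^3/4)^(−1), substitute and integrate.
Let u = z/a; then A² and the length scale cancel, so P = ∫_{0}^{3.0} u^2·e^(-2·u) du ÷ ∫_{0}^{∞} u^2·e^(-2·u) du.
An antiderivative of u^2·e^(-2·u) is -(2·u^2 + 2·u + 1)·e^(-2·u)/4; evaluating from 0 to 3.0 gives 1/4 - 25·e^(-6)/4, while the full integral is 1/4.
This works out to P = 0.9380.

P ≈ 0.938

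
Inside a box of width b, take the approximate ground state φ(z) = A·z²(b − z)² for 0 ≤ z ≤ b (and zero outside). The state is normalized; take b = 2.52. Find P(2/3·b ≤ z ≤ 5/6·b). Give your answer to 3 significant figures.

P ≈ 0.136

The probability is P = ∫ |φ|² dz over [2/3·b, 5/6·b].
The normalization integral ∫|φ|²dz over the whole domain equals b^9/630·A², and A² cancels in the ratio.
In terms of u = z/b (A² and the length scale cancel between numerator and denominator), P = [∫_{2/3}^{5/6} u^4·(1 - u)^4 du] / [∫_{0}^{1} u^4·(1 - u)^4 du].
An antiderivative of u^4·(1 - u)^4 is u^5·(70·u^4 - 315·u^3 + 540·u^2 - 420·u + 126)/630; evaluating from 2/3 to 5/6 gives ≈ 0.00021571, while the full integral is 1/630.
Taking the ratio, P = 0.1359.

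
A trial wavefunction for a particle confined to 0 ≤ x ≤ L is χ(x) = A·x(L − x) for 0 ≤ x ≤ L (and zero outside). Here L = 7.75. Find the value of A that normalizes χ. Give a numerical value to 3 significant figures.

We need A² ∫|f|² dx = 1, taking the integral from 0 to L.
Expanding the polynomial and integrating term by term, ∫|χ|² dx = A²·(L^5/30).
Setting this equal to 1 gives A² = 1/(L^5/30).
Substituting L = 7.75 gives A² = 0.001073, so A = 0.03276.

A ≈ 0.0328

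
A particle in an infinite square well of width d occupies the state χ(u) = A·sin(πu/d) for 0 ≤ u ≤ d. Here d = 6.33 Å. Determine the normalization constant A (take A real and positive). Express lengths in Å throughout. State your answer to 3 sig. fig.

A ≈ 0.562 Å^(-1/2)

The normalization condition is ∫|χ|² du = 1 from 0 to d.
With ∫₀^d sin²(nπu/d) du = d/2, ∫|χ|² du = A²·(d/2).
Hence A² = 1/[d/2].
Substituting d = 6.33 gives A² = 0.3160, so A = 0.5621.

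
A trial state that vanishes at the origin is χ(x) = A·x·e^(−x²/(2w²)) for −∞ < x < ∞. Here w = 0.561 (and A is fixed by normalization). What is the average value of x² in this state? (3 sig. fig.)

⟨x^2⟩ ≈ 0.472

By definition ⟨x²⟩ = ∫ x^2 |χ(x)|² dx.
Using the Gaussian integral ∫_{−∞}^{∞} e^(−αx²) dx = √(π/α), evaluating both integrals, ⟨x²⟩ = 3·w^2/2.
Putting w = 0.561 gives 0.4721.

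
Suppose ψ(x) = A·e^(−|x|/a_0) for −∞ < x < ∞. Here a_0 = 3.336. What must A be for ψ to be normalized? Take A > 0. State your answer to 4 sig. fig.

Require ∫ |ψ|² dx = 1 over the whole domain.
Recall ∫₀^∞ x^m e^(−x/β) dx = m!·β^(m+1), the integral (without the A² prefactor) comes out to a_0.
Hence A² = 1/[a_0].
Substituting a_0 = 3.336 gives A² = 0.29976, so A = 0.54750.

A ≈ 0.5475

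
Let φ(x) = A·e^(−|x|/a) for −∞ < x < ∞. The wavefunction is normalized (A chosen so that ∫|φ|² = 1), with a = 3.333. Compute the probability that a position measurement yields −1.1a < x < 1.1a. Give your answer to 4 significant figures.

P ≈ 0.8892

P = ∫_{−1.1a}^{1.1a} |φ(x)|² dx.
With A² fixed by ∫|φ|² = 1, i.e. A² = (a)^(−1), substitute and integrate.
Both integrals are even about x = 0, so only the x ≥ 0 halves are needed (the factors of 2 cancel). Let u = x/a; then A² and the length scale cancel, so P = ∫_{0}^{1.1} e^(-2·u) du ÷ ∫_{0}^{∞} e^(-2·u) du.
With ∫ e^(-2·u) du = -e^(-2·u)/2 + C, the region integral is 1/2 - e^(-11/5)/2 and the full one is 1/2.
The result is P = 0.88920.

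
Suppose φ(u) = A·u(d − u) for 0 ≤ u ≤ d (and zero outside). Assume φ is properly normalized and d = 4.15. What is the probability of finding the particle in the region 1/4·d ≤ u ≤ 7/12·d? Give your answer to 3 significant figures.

P ≈ 0.550

|φ|² is the probability density, so P = ∫_{1/4·d}^{7/12·d} |φ|² du.
Since A² = 1/(d^5/30), this is the region integral divided by the full normalization integral.
Let t = u/d; then A² and the length scale cancel, so P = ∫_{1/4}^{7/12} t^2·(1 - t)^2 dt ÷ ∫_{0}^{1} t^2·(1 - t)^2 dt.
An antiderivative of t^2·(1 - t)^2 is t^3·(6·t^2 - 15·t + 10)/30; evaluating from 1/4 to 7/12 gives ≈ 0.018329, while the full integral is 1/30.
Evaluating gives P = 0.5499.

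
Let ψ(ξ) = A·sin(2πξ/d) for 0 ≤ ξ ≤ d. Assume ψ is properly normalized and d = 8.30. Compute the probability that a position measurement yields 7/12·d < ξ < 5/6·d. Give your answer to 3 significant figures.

|ψ|² is the probability density, so P = ∫_{7/12·d}^{5/6·d} |ψ|² dξ.
With A² fixed by ∫|ψ|² = 1, i.e. A² = (d/2)^(−1), substitute and integrate.
In terms of u = ξ/d (A² and the length scale cancel between numerator and denominator), P = [∫_{7/12}^{5/6} sin(2·π·u)^2 du] / [∫_{0}^{1} sin(2·π·u)^2 du].
An antiderivative of sin(2·π·u)^2 is u/2 - sin(4·π·u)/(8·π); evaluating from 7/12 to 5/6 gives √(3)/(8·π) + 1/8, while the full integral is 1/2.
This works out to P = (√(3) + π)/(4·π).

P ≈ 0.388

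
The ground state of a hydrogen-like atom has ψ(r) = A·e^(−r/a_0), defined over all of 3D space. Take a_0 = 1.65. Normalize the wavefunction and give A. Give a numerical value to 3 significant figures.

Normalization requires ∫|ψ|² 4πr² dr = 1, integrated from 0 to ∞.
The angular integral contributes 4π, leaving ∫₀^∞ r²|ψ|² dr.
Recall ∫₀^∞ r^m e^(−r/β) dr = m!·β^(m+1), with ψ = A·e^(−r/a_0), the integral evaluates to A²·[π·a_0^3].
So A² = (π·a_0^3)^(−1).
Substituting a_0 = 1.65 gives A² = 0.07086, so A = 0.2662.

A ≈ 0.266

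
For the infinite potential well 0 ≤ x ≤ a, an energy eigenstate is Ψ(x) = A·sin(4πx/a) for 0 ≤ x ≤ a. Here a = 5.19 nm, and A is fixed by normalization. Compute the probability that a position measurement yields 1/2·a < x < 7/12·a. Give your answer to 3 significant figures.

P ≈ 0.0489

P = ∫_{1/2·a}^{7/12·a} |Ψ(x)|² dx.
The normalization integral ∫|Ψ|²dx over the whole domain equals a/2·A², and A² cancels in the ratio.
In terms of u = x/a (A² and the length scale cancel between numerator and denominator), P = [∫_{1/2}^{7/12} sin(4·π·u)^2 du] / [∫_{0}^{1} sin(4·π·u)^2 du].
With ∫ sin(4·π·u)^2 du = u/2 - sin(4·π·u)·cos(4·π·u)/(8·π) + C, the region integral is -√(3)/(32·π) + 1/24 and the full one is 1/2.
This works out to P = (-√(3)/16 + π/12)/π.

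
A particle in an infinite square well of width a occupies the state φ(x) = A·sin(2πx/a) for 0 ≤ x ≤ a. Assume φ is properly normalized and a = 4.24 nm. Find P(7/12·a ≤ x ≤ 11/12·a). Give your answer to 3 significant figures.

P ≈ 0.471

P = ∫_{7/12·a}^{11/12·a} |φ(x)|² dx.
With A² fixed by ∫|φ|² = 1, i.e. A² = (a/2)^(−1), substitute and integrate.
Substituting u = x/a, A² and the length scale cancel in the ratio: P = ∫_{7/12}^{11/12} sin(2·π·u)^2 du / ∫_{0}^{1} sin(2·π·u)^2 du.
An antiderivative of sin(2·π·u)^2 is u/2 - sin(4·π·u)/(8·π); evaluating from 7/12 to 11/12 gives √(3)/(8·π) + 1/6, while the full integral is 1/2.
The result is P = (√(3)/4 + π/3)/π.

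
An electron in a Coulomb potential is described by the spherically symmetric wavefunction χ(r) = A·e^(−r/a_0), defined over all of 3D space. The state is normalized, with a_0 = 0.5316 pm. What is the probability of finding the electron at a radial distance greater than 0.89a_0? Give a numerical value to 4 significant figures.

P = ∫ |χ|² 4πr² dr over r > 0.89a_0.
Normalization gives A² = 1/(π·a_0^3).
Substituting u = r/a_0, A², 4π and the length scale all cancel in the ratio: P = ∫_{0.89}^{∞} u^2·e^(-2·u) du / ∫_{0}^{∞} u^2·e^(-2·u) du.
With ∫ u^2·e^(-2·u) du = -(2·u^2 + 2·u + 1)·e^(-2·u)/4 + C, the region integral is ≈ 0.183993 and the full one is 1/4.
This evaluates to P = 0.73597.

P ≈ 0.7360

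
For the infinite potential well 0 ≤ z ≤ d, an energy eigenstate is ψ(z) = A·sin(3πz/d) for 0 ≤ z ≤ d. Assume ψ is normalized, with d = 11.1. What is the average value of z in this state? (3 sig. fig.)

By definition ⟨z⟩ = ∫ z |ψ(z)|² dz.
Since the A² factors cancel between numerator and denominator, ⟨z⟩ = d/2.
Putting d = 11.1 gives 5.550.

⟨z⟩ ≈ 5.55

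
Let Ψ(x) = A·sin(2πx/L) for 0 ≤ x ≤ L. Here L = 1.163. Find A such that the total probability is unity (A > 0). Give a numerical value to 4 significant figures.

A ≈ 1.311

Normalization requires ∫|Ψ|² dx = 1, integrated from 0 to L.
With Ψ = A·sin(2πx/L), the integral evaluates to A²·[L/2].
Hence A² = 1/[L/2].
Substituting L = 1.163 gives A² = 1.7197, so A = 1.3114.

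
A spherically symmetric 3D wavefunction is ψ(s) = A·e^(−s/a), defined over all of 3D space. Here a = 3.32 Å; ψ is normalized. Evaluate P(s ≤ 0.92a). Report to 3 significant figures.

P ≈ 0.280

P = ∫ |ψ|² 4πs² ds over s ≤ 0.92a.
A² is fixed by ∫₀^∞ 4πs²|ψ|² ds = 1, i.e. A² = (π·a^3)^(−1).
Substituting u = s/a, A², 4π and the length scale all cancel in the ratio: P = ∫_{0}^{0.92} u^2·e^(-2·u) du / ∫_{0}^{∞} u^2·e^(-2·u) du.
With ∫ u^2·e^(-2·u) du = -(2·u^2 + 2·u + 1)·e^(-2·u)/4 + C, the region integral is 1/4 - 2833·e^(-46/25)/2500 and the full one is 1/4.
The region integral divided by the full integral gives P = 0.2801.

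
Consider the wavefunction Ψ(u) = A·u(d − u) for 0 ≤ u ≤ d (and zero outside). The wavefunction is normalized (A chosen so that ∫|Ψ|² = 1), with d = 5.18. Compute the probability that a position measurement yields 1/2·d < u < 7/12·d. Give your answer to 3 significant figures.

P ≈ 0.153

|Ψ|² is the probability density, so P = ∫_{1/2·d}^{7/12·d} |Ψ|² du.
Since A² = 1/(d^5/30), this is the region integral divided by the full normalization integral.
Let t = u/d; then A² and the length scale cancel, so P = ∫_{1/2}^{7/12} t^2·(1 - t)^2 dt ÷ ∫_{0}^{1} t^2·(1 - t)^2 dt.
With ∫ t^2·(1 - t)^2 dt = t^3·(6·t^2 - 15·t + 10)/30 + C, the region integral is ≈ 0.0051127 and the full one is 1/30.
Evaluating gives P = 0.1534.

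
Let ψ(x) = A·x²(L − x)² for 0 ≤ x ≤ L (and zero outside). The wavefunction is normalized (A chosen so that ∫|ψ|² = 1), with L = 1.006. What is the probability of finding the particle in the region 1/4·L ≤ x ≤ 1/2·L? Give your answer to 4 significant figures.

The probability is P = ∫ |ψ|² dx over [1/4·L, 1/2·L].
With A² fixed by ∫|ψ|² = 1, i.e. A² = (L^9/630)^(−1), substitute and integrate.
In terms of u = x/L (A² and the length scale cancel between numerator and denominator), P = [∫_{1/4}^{1/2} u^4·(1 - u)^4 du] / [∫_{0}^{1} u^4·(1 - u)^4 du].
An antiderivative of u^4·(1 - u)^4 is u^5·(70·u^4 - 315·u^3 + 540·u^2 - 420·u + 126)/630; evaluating from 1/4 to 1/2 gives ≈ 0.000715988, while the full integral is 1/630.
The result is P = 0.45107.

P ≈ 0.4511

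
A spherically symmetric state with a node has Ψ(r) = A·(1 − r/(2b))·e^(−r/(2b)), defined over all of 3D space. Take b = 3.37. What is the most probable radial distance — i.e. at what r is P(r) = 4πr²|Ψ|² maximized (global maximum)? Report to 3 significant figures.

The maximum of P(r) = 4πr²|Ψ|² occurs where its derivative vanishes.
This gives r = b·(√(5) + 3).
With b = 3.37, the most probable radial distance is 17.65.

r ≈ 17.6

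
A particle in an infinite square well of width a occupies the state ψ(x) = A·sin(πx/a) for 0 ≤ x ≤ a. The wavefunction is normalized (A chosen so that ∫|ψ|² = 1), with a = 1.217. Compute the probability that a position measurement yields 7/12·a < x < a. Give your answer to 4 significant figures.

|ψ|² is the probability density, so P = ∫_{7/12·a}^{a} |ψ|² dx.
Since A² = 1/(a/2), this is the region integral divided by the full normalization integral.
In terms of u = x/a (A² and the length scale cancel between numerator and denominator), P = [∫_{7/12}^{1} sin(π·u)^2 du] / [∫_{0}^{1} sin(π·u)^2 du].
Using ∫ sin(π·u)^2 du = u/2 - sin(2·π·u)/(4·π), the numerator is 5/24 - 1/(8·π) and the denominator is 1/2.
The result is P = (-3 + 5·π)/(12·π).

P ≈ 0.3371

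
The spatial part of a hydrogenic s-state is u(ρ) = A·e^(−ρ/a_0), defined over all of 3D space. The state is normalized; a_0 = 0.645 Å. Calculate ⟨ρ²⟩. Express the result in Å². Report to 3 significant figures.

⟨ρ^2⟩ ≈ 1.25 Å^2

By definition ⟨ρ²⟩ = ∫ ρ^2 |u(ρ)|² 4πρ² dρ.
Using ∫₀^∞ ρⁿ e^(−αρ) dρ = n!/αⁿ⁺¹, evaluating both integrals, ⟨ρ²⟩ = 3·a_0^2.
With a_0 = 0.645, ⟨ρ^2⟩ = 1.248.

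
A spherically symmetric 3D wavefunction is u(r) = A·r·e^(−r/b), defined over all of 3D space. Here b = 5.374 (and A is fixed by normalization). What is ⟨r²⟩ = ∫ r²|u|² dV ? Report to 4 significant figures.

By definition ⟨r²⟩ = ∫ r^2 |u(r)|² 4πr² dr.
With ∫₀^∞ r^6 e^(−αr) dr = 6!/α^7, the ratio of the moment integral to the normalization integral gives ⟨r²⟩ = 15·b^2/2.
Putting b = 5.374 gives 216.60.

⟨r^2⟩ ≈ 216.6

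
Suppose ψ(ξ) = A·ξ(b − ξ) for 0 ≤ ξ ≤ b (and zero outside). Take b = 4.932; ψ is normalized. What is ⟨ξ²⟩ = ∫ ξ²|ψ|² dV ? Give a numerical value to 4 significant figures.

The expectation value is the |ψ|²-weighted average of ξ^2: ∫ ξ^2|ψ|² dξ.
Expanding the polynomial and integrating term by term, since the A² factors cancel between numerator and denominator, ⟨ξ²⟩ = 2·b^2/7.
Putting b = 4.932 gives 6.9499.

⟨ξ^2⟩ ≈ 6.950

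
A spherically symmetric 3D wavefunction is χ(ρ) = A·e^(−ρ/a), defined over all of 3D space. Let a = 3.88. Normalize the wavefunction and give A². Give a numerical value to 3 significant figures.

Require ∫ |χ|² 4πρ² dρ = 1 over the whole domain.
(Spherical symmetry: dV = 4πρ² dρ.)
With χ = A·e^(−ρ/a), the integral evaluates to A²·[π·a^3].
So A² = (π·a^3)^(−1).
Substituting a = 3.88 gives A² = 0.005449, so A = 0.07382.

A^2 ≈ 0.00545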